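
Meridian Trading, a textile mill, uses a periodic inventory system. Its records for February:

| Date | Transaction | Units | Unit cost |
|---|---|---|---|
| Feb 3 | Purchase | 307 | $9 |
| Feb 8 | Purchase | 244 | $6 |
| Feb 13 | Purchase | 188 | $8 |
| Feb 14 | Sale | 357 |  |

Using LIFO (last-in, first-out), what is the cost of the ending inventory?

Feb 14, 357 sold [LIFO — newest first]: 188 @ $8 + 169 @ $6 = $2,518
Ending inventory: 307 @ $9 + 75 @ $6 = $3,213
Check: goods available $5,731 = COGS $2,518 + ending $3,213

Ending inventory = $3,213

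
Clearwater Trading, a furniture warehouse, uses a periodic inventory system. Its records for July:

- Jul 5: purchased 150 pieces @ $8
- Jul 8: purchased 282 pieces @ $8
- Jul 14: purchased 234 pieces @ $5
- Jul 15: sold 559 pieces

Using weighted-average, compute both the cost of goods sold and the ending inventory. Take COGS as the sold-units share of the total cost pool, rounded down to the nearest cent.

COGS = $3,882.78; ending inventory = $743.22

Jul 15, sell 559: 559/666 × $4,626.00 → $3,882.78
Ending inventory (cost pool remaining) = $743.22
Check: goods available $4,626.00 = COGS $3,882.78 + ending $743.22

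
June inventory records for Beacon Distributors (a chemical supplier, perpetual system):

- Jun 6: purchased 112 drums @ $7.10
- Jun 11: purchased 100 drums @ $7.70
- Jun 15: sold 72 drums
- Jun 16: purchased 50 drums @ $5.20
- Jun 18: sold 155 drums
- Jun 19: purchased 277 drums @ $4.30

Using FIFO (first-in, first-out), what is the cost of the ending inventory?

Ending inventory = $1,373.10

Jun 15, 72 sold [FIFO — oldest first]: 72 @ $7.10 = $511.20
Jun 18, 155 sold [FIFO — oldest first]: 40 @ $7.10 + 100 @ $7.70 + 15 @ $5.20 = $1,132.00
Total COGS = $511.20 + $1,132.00 = $1,643.20
Ending inventory: 35 @ $5.20 + 277 @ $4.30 = $1,373.10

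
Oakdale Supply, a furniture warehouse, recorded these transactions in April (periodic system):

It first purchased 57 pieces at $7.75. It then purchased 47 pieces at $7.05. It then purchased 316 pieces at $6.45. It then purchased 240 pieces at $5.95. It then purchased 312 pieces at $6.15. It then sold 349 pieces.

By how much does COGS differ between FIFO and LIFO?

FIFO COGS: 57 @ $7.75 + 47 @ $7.05 + 245 @ $6.45 = $2,353.35
LIFO COGS: 312 @ $6.15 + 37 @ $5.95 = $2,138.95
Difference = |$2,353.35 − $2,138.95| = $214.40

$214.40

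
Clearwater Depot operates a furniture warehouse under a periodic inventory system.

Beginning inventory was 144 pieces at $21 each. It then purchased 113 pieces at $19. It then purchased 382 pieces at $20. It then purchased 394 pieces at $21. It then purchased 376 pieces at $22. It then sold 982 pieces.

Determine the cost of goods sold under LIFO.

Sale 1 (982) [LIFO — newest first]: 376 @ $22 + 394 @ $21 + 212 @ $20 = $20,786
Ending inventory: 144 @ $21 + 113 @ $19 + 170 @ $20 = $8,571

COGS = $20,786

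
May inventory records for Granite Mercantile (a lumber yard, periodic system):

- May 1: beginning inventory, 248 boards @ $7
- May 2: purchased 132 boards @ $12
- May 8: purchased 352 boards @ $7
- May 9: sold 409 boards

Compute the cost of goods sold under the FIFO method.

May 9, 409 sold [FIFO — oldest first]: 248 @ $7 + 132 @ $12 + 29 @ $7 = $3,523
Ending inventory: 323 @ $7 = $2,261
Check: goods available $5,784 = COGS $3,523 + ending $2,261

COGS = $3,523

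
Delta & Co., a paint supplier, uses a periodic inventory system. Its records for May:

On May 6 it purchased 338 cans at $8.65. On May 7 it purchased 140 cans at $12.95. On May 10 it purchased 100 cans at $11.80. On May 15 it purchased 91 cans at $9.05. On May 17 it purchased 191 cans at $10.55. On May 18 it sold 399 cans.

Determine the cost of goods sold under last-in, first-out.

May 18, 399 sold [LIFO — newest first]: 191 @ $10.55 + 91 @ $9.05 + 100 @ $11.80 + 17 @ $12.95 = $4,238.75
Ending inventory: 338 @ $8.65 + 123 @ $12.95 = $4,516.55

COGS = $4,238.75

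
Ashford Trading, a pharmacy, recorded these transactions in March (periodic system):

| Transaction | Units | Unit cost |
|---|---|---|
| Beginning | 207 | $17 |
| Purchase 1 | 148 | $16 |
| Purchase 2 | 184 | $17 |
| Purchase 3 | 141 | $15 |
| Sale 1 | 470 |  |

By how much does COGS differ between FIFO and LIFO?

$279

FIFO COGS: 207 @ $17 + 148 @ $16 + 115 @ $17 = $7,842
LIFO COGS: 141 @ $15 + 184 @ $17 + 145 @ $16 = $7,563
Difference = |$7,842 − $7,563| = $279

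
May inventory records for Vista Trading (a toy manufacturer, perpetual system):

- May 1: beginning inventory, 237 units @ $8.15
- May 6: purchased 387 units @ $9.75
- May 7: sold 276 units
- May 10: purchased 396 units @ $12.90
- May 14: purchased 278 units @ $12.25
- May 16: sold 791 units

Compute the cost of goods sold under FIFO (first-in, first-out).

May 7, 276 sold [FIFO — oldest first]: 237 @ $8.15 + 39 @ $9.75 = $2,311.80
May 16, 791 sold [FIFO — oldest first]: 348 @ $9.75 + 396 @ $12.90 + 47 @ $12.25 = $9,077.15
Total COGS = $2,311.80 + $9,077.15 = $11,388.95
Ending inventory: 231 @ $12.25 = $2,829.75
Check: goods available $14,218.70 = COGS $11,388.95 + ending $2,829.75

COGS = $11,388.95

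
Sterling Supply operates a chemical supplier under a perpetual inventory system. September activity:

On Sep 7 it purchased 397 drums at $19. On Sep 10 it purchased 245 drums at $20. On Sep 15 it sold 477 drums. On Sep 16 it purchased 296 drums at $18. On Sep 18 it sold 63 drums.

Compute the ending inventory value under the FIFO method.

Ending inventory = $7,368

Sep 15, 477 sold [FIFO — oldest first]: 397 @ $19 + 80 @ $20 = $9,143
Sep 18, 63 sold [FIFO — oldest first]: 63 @ $20 = $1,260
Total COGS = $9,143 + $1,260 = $10,403
Ending inventory: 102 @ $20 + 296 @ $18 = $7,368
Check: goods available $17,771 = COGS $10,403 + ending $7,368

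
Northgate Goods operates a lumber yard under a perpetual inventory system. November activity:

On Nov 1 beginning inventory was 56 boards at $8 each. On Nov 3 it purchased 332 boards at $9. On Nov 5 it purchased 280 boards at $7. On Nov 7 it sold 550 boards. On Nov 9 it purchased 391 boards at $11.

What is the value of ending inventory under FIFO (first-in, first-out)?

Ending inventory = $5,127

Nov 7, 550 sold [FIFO — oldest first]: 56 @ $8 + 332 @ $9 + 162 @ $7 = $4,570
Ending inventory: 118 @ $7 + 391 @ $11 = $5,127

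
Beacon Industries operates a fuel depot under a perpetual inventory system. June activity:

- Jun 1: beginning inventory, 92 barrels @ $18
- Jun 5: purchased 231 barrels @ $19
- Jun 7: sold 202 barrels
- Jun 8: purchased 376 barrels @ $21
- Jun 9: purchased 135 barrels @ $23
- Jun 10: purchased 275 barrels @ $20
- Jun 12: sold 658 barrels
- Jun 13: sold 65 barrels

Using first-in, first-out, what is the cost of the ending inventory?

Jun 7, 202 sold [FIFO — oldest first]: 92 @ $18 + 110 @ $19 = $3,746
Jun 12, 658 sold [FIFO — oldest first]: 121 @ $19 + 376 @ $21 + 135 @ $23 + 26 @ $20 = $13,820
Jun 13, 65 sold [FIFO — oldest first]: 65 @ $20 = $1,300
Total COGS = $3,746 + $13,820 + $1,300 = $18,866
Ending inventory: 184 @ $20 = $3,680
Check: goods available $22,546 = COGS $18,866 + ending $3,680

Ending inventory = $3,680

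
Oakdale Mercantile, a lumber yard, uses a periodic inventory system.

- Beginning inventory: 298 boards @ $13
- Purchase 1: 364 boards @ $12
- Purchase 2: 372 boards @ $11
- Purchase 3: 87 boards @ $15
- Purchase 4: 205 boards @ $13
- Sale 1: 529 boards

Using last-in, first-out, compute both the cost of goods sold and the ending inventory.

COGS = $6,577; ending inventory = $9,727

Sale 1 (529) [LIFO — newest first]: 205 @ $13 + 87 @ $15 + 237 @ $11 = $6,577
Ending inventory: 298 @ $13 + 364 @ $12 + 135 @ $11 = $9,727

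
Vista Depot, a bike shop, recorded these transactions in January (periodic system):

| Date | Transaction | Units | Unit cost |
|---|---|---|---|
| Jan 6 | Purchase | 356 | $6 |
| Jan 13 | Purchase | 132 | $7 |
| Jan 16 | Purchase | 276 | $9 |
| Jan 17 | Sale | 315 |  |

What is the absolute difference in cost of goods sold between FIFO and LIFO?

$867

FIFO COGS: 315 @ $6 = $1,890
LIFO COGS: 276 @ $9 + 39 @ $7 = $2,757
Difference = |$1,890 − $2,757| = $867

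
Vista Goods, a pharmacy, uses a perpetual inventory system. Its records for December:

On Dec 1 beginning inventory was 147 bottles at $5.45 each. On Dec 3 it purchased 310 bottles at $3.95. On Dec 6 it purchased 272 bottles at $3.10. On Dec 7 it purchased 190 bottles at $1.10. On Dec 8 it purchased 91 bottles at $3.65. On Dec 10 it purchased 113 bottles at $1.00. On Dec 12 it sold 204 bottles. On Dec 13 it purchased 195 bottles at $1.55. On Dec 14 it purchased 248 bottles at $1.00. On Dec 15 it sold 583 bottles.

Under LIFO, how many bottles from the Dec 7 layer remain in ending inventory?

50

Dec 12, 204 sold [LIFO — newest first]: 113 @ $1.00 + 91 @ $3.65 = $445.15
Dec 15, 583 sold [LIFO — newest first]: 248 @ $1.00 + 195 @ $1.55 + 140 @ $1.10 = $704.25
Total COGS = $445.15 + $704.25 = $1,149.40
Ending inventory: 147 @ $5.45 + 310 @ $3.95 + 272 @ $3.10 + 50 @ $1.10 = $2,923.85
Check: goods available $4,073.25 = COGS $1,149.40 + ending $2,923.85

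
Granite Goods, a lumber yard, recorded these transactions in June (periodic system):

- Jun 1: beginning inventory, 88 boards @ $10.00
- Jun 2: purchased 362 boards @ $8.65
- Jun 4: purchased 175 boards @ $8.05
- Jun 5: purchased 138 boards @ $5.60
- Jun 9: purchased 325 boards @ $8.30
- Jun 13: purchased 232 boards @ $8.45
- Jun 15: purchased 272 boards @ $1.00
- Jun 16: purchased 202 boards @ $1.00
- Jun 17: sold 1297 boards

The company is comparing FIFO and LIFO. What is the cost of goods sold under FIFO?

FIFO COGS: 88 @ $10.00 + 362 @ $8.65 + 175 @ $8.05 + 138 @ $5.60 + 325 @ $8.30 + 209 @ $8.45 = $10,656.40
LIFO COGS: 202 @ $1.00 + 272 @ $1.00 + 232 @ $8.45 + 325 @ $8.30 + 138 @ $5.60 + 128 @ $8.05 = $6,935.10

COGS = $10,656.40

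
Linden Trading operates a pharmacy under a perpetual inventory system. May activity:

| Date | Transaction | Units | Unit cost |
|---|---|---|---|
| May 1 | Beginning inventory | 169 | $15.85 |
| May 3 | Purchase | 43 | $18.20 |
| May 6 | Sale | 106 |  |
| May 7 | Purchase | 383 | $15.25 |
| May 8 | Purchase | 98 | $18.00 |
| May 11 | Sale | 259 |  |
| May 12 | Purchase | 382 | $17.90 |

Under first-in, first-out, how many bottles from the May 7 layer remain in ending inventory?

May 6, 106 sold [FIFO — oldest first]: 106 @ $15.85 = $1,680.10
May 11, 259 sold [FIFO — oldest first]: 63 @ $15.85 + 43 @ $18.20 + 153 @ $15.25 = $4,114.40
Total COGS = $1,680.10 + $4,114.40 = $5,794.50
Ending inventory: 230 @ $15.25 + 98 @ $18.00 + 382 @ $17.90 = $12,109.30

230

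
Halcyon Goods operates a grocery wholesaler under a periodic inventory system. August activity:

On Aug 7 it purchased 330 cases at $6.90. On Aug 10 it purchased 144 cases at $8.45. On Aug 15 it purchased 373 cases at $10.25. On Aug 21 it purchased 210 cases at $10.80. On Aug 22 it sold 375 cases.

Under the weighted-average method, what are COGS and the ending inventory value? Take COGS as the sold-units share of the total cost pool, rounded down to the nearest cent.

Aug 22, sell 375: 375/1057 × $9,585.05 → $3,400.56
Ending inventory (cost pool remaining) = $6,184.49

COGS = $3,400.56; ending inventory = $6,184.49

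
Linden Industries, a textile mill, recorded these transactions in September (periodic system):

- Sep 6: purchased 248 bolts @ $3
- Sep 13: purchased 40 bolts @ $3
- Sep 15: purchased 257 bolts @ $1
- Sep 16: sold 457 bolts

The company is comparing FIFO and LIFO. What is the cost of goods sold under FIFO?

FIFO COGS: 248 @ $3 + 40 @ $3 + 169 @ $1 = $1,033
LIFO COGS: 257 @ $1 + 40 @ $3 + 160 @ $3 = $857

COGS = $1,033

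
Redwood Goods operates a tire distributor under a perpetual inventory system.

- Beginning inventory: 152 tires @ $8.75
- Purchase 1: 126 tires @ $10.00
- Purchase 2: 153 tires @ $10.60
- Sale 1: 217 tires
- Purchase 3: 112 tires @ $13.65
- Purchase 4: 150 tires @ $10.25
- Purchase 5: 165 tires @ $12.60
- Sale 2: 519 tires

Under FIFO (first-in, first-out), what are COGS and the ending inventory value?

Sale 1 (217) [FIFO — oldest first]: 152 @ $8.75 + 65 @ $10.00 = $1,980.00
Sale 2 (519) [FIFO — oldest first]: 61 @ $10.00 + 153 @ $10.60 + 112 @ $13.65 + 150 @ $10.25 + 43 @ $12.60 = $5,839.90
Total COGS = $1,980.00 + $5,839.90 = $7,819.90
Ending inventory: 122 @ $12.60 = $1,537.20

COGS = $7,819.90; ending inventory = $1,537.20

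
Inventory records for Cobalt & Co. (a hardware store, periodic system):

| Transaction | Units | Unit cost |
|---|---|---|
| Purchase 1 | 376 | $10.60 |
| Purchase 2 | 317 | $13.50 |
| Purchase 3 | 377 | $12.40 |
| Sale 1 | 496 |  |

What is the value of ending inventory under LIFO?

Sale 1 (496) [LIFO — newest first]: 377 @ $12.40 + 119 @ $13.50 = $6,281.30
Ending inventory: 376 @ $10.60 + 198 @ $13.50 = $6,658.60
Check: goods available $12,939.90 = COGS $6,281.30 + ending $6,658.60

Ending inventory = $6,658.60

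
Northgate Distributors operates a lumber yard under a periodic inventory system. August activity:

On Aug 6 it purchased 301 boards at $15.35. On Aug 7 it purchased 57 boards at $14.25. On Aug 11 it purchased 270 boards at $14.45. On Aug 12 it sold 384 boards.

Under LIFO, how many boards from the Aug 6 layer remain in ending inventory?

244

Aug 12, 384 sold [LIFO — newest first]: 270 @ $14.45 + 57 @ $14.25 + 57 @ $15.35 = $5,588.70
Ending inventory: 244 @ $15.35 = $3,745.40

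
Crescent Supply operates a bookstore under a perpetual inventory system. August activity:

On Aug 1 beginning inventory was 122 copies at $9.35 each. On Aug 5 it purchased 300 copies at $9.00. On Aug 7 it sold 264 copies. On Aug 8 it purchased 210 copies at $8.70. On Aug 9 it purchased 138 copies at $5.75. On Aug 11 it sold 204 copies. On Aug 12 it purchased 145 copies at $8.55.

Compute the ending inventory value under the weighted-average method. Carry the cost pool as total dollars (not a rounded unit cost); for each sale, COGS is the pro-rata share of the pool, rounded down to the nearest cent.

Ending inventory = $3,662.02

After Aug 1: 122 on hand, pool $1,140.70 (≈ $9.3500 each)
After Aug 5: 422 on hand, pool $3,840.70 (≈ $9.1012 each)
Aug 7, sell 264: 264/422 × $3,840.70 → $2,402.71
After Aug 8: 368 on hand, pool $3,264.99 (≈ $8.8723 each)
After Aug 9: 506 on hand, pool $4,058.49 (≈ $8.0207 each)
Aug 11, sell 204: 204/506 × $4,058.49 → $1,636.22
After Aug 12: 447 on hand, pool $3,662.02 (≈ $8.1924 each)
Total COGS = $2,402.71 + $1,636.22 = $4,038.93
Ending inventory (cost pool remaining) = $3,662.02
Check: goods available $7,700.95 = COGS $4,038.93 + ending $3,662.02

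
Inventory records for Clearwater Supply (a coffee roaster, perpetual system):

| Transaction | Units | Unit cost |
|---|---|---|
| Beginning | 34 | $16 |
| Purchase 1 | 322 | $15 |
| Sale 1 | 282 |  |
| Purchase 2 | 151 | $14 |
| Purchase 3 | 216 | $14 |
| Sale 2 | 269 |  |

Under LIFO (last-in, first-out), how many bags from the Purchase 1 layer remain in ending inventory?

Sale 1 (282) [LIFO — newest first]: 282 @ $15 = $4,230
Sale 2 (269) [LIFO — newest first]: 216 @ $14 + 53 @ $14 = $3,766
Total COGS = $4,230 + $3,766 = $7,996
Ending inventory: 34 @ $16 + 40 @ $15 + 98 @ $14 = $2,516

40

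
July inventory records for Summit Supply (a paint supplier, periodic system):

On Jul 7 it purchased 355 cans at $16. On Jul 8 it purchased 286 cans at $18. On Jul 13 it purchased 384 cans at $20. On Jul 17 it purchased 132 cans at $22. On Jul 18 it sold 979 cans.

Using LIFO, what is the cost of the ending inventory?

Ending inventory = $2,848

Jul 18, 979 sold [LIFO — newest first]: 132 @ $22 + 384 @ $20 + 286 @ $18 + 177 @ $16 = $18,564
Ending inventory: 178 @ $16 = $2,848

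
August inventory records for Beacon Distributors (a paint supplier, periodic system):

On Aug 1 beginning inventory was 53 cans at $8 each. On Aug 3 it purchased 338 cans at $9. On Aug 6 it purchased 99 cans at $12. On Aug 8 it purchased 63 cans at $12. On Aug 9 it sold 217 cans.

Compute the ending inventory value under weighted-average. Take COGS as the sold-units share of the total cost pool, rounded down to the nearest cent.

Aug 9, sell 217: 217/553 × $5,410.00 → $2,122.91
Ending inventory (cost pool remaining) = $3,287.09

Ending inventory = $3,287.09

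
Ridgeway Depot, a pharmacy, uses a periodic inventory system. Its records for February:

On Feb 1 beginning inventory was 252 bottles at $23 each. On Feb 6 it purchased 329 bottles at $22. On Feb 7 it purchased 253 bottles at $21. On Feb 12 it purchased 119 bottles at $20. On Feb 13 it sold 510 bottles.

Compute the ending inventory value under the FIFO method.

Feb 13, 510 sold [FIFO — oldest first]: 252 @ $23 + 258 @ $22 = $11,472
Ending inventory: 71 @ $22 + 253 @ $21 + 119 @ $20 = $9,255

Ending inventory = $9,255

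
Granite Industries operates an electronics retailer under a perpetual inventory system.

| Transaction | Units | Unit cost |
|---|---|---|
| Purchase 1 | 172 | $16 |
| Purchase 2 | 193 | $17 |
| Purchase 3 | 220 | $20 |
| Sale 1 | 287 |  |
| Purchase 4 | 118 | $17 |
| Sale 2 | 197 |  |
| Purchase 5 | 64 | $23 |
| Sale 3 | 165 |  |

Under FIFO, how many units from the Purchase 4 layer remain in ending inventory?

54

Sale 1 (287) [FIFO — oldest first]: 172 @ $16 + 115 @ $17 = $4,707
Sale 2 (197) [FIFO — oldest first]: 78 @ $17 + 119 @ $20 = $3,706
Sale 3 (165) [FIFO — oldest first]: 101 @ $20 + 64 @ $17 = $3,108
Total COGS = $4,707 + $3,706 + $3,108 = $11,521
Ending inventory: 54 @ $17 + 64 @ $23 = $2,390
Check: goods available $13,911 = COGS $11,521 + ending $2,390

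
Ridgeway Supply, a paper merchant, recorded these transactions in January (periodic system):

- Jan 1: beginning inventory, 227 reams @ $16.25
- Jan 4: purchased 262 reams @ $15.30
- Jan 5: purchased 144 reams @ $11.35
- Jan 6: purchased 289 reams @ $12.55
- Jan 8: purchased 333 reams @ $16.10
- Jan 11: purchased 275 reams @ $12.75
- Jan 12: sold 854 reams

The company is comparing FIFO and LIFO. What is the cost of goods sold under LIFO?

COGS = $11,954.85

FIFO COGS: 227 @ $16.25 + 262 @ $15.30 + 144 @ $11.35 + 221 @ $12.55 = $12,105.30
LIFO COGS: 275 @ $12.75 + 333 @ $16.10 + 246 @ $12.55 = $11,954.85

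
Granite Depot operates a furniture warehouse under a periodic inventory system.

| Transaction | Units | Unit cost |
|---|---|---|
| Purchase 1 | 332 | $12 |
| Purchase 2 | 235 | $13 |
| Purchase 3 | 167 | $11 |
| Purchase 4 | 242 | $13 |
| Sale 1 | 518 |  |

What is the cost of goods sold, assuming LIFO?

COGS = $6,400

Sale 1 (518) [LIFO — newest first]: 242 @ $13 + 167 @ $11 + 109 @ $13 = $6,400
Ending inventory: 332 @ $12 + 126 @ $13 = $5,622
Check: goods available $12,022 = COGS $6,400 + ending $5,622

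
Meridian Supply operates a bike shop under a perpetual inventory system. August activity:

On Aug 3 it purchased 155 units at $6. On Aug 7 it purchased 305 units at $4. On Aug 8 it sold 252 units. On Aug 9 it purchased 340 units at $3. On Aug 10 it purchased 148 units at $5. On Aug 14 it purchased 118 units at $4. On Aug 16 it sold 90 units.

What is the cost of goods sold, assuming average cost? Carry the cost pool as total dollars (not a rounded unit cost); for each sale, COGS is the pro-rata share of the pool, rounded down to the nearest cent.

COGS = $1,532.09

After Aug 3: 155 on hand, pool $930.00 (≈ $6.0000 each)
After Aug 7: 460 on hand, pool $2,150.00 (≈ $4.6739 each)
Aug 8, sell 252: 252/460 × $2,150.00 → $1,177.82
After Aug 9: 548 on hand, pool $1,992.18 (≈ $3.6354 each)
After Aug 10: 696 on hand, pool $2,732.18 (≈ $3.9255 each)
After Aug 14: 814 on hand, pool $3,204.18 (≈ $3.9363 each)
Aug 16, sell 90: 90/814 × $3,204.18 → $354.27
Total COGS = $1,177.82 + $354.27 = $1,532.09
Ending inventory (cost pool remaining) = $2,849.91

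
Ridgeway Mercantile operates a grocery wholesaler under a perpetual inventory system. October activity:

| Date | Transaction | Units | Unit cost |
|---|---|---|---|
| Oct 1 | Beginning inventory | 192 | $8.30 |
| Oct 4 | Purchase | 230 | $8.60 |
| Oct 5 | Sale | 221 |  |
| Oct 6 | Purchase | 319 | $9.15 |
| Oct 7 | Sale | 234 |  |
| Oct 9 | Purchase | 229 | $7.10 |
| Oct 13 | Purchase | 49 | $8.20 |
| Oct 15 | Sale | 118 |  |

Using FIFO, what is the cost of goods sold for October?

Oct 5, 221 sold [FIFO — oldest first]: 192 @ $8.30 + 29 @ $8.60 = $1,843.00
Oct 7, 234 sold [FIFO — oldest first]: 201 @ $8.60 + 33 @ $9.15 = $2,030.55
Oct 15, 118 sold [FIFO — oldest first]: 118 @ $9.15 = $1,079.70
Total COGS = $1,843.00 + $2,030.55 + $1,079.70 = $4,953.25
Ending inventory: 168 @ $9.15 + 229 @ $7.10 + 49 @ $8.20 = $3,564.90

COGS = $4,953.25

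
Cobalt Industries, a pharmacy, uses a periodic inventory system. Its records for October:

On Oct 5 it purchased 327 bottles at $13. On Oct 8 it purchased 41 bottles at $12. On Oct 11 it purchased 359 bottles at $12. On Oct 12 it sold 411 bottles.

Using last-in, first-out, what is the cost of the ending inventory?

Ending inventory = $4,108

Oct 12, 411 sold [LIFO — newest first]: 359 @ $12 + 41 @ $12 + 11 @ $13 = $4,943
Ending inventory: 316 @ $13 = $4,108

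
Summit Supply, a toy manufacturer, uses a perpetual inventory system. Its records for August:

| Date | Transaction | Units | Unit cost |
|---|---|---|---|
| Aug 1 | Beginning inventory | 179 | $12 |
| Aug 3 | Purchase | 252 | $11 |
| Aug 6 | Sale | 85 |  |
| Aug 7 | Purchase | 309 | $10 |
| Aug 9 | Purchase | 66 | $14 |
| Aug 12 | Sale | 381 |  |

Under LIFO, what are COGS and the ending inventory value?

COGS = $5,015; ending inventory = $3,919

Aug 6, 85 sold [LIFO — newest first]: 85 @ $11 = $935
Aug 12, 381 sold [LIFO — newest first]: 66 @ $14 + 309 @ $10 + 6 @ $11 = $4,080
Total COGS = $935 + $4,080 = $5,015
Ending inventory: 179 @ $12 + 161 @ $11 = $3,919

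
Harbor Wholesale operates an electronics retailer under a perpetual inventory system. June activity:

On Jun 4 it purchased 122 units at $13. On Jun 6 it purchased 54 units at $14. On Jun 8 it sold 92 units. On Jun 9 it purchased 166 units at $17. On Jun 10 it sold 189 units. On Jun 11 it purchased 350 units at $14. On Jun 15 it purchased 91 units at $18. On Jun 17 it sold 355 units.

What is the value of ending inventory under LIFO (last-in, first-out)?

Jun 8, 92 sold [LIFO — newest first]: 54 @ $14 + 38 @ $13 = $1,250
Jun 10, 189 sold [LIFO — newest first]: 166 @ $17 + 23 @ $13 = $3,121
Jun 17, 355 sold [LIFO — newest first]: 91 @ $18 + 264 @ $14 = $5,334
Total COGS = $1,250 + $3,121 + $5,334 = $9,705
Ending inventory: 61 @ $13 + 86 @ $14 = $1,997
Check: goods available $11,702 = COGS $9,705 + ending $1,997

Ending inventory = $1,997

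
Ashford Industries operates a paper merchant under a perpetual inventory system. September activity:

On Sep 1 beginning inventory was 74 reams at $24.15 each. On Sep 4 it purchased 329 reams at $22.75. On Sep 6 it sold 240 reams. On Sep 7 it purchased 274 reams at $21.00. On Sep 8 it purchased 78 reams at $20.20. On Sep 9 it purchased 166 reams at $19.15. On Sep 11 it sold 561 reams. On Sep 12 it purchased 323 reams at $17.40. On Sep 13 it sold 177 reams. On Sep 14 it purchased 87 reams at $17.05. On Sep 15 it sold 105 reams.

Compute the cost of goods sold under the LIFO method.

Sep 6, 240 sold [LIFO — newest first]: 240 @ $22.75 = $5,460.00
Sep 11, 561 sold [LIFO — newest first]: 166 @ $19.15 + 78 @ $20.20 + 274 @ $21.00 + 43 @ $22.75 = $11,486.75
Sep 13, 177 sold [LIFO — newest first]: 177 @ $17.40 = $3,079.80
Sep 15, 105 sold [LIFO — newest first]: 87 @ $17.05 + 18 @ $17.40 = $1,796.55
Total COGS = $5,460.00 + $11,486.75 + $3,079.80 + $1,796.55 = $21,823.10
Ending inventory: 74 @ $24.15 + 46 @ $22.75 + 128 @ $17.40 = $5,060.80
Check: goods available $26,883.90 = COGS $21,823.10 + ending $5,060.80

COGS = $21,823.10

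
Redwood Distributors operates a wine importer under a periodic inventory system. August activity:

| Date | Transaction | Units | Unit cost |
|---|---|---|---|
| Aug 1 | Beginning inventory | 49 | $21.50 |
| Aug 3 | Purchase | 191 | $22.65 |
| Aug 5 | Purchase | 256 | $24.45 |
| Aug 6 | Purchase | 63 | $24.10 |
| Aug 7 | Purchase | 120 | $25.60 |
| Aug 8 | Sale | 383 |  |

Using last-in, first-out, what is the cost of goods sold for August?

Aug 8, 383 sold [LIFO — newest first]: 120 @ $25.60 + 63 @ $24.10 + 200 @ $24.45 = $9,480.30
Ending inventory: 49 @ $21.50 + 191 @ $22.65 + 56 @ $24.45 = $6,748.85
Check: goods available $16,229.15 = COGS $9,480.30 + ending $6,748.85

COGS = $9,480.30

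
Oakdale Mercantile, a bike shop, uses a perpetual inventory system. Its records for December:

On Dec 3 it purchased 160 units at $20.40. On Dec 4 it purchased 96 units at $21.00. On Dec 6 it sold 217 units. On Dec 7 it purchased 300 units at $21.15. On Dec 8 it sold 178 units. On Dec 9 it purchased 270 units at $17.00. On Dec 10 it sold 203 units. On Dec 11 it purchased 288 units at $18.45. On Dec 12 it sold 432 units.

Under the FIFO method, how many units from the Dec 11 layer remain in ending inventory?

84

Dec 6, 217 sold [FIFO — oldest first]: 160 @ $20.40 + 57 @ $21.00 = $4,461.00
Dec 8, 178 sold [FIFO — oldest first]: 39 @ $21.00 + 139 @ $21.15 = $3,758.85
Dec 10, 203 sold [FIFO — oldest first]: 161 @ $21.15 + 42 @ $17.00 = $4,119.15
Dec 12, 432 sold [FIFO — oldest first]: 228 @ $17.00 + 204 @ $18.45 = $7,639.80
Total COGS = $4,461.00 + $3,758.85 + $4,119.15 + $7,639.80 = $19,978.80
Ending inventory: 84 @ $18.45 = $1,549.80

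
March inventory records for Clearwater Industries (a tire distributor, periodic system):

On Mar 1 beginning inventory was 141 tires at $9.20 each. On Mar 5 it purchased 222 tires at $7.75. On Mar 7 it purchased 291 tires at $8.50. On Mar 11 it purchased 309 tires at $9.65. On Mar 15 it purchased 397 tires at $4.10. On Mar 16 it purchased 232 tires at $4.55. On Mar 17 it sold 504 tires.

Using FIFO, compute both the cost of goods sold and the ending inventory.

COGS = $4,216.20; ending inventory = $6,940.15

Mar 17, 504 sold [FIFO — oldest first]: 141 @ $9.20 + 222 @ $7.75 + 141 @ $8.50 = $4,216.20
Ending inventory: 150 @ $8.50 + 309 @ $9.65 + 397 @ $4.10 + 232 @ $4.55 = $6,940.15
Check: goods available $11,156.35 = COGS $4,216.20 + ending $6,940.15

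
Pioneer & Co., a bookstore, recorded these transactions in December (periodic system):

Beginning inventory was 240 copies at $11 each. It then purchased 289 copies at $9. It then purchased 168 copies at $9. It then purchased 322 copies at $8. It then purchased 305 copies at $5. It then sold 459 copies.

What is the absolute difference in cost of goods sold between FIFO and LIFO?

FIFO COGS: 240 @ $11 + 219 @ $9 = $4,611
LIFO COGS: 305 @ $5 + 154 @ $8 = $2,757
Difference = |$4,611 − $2,757| = $1,854

$1,854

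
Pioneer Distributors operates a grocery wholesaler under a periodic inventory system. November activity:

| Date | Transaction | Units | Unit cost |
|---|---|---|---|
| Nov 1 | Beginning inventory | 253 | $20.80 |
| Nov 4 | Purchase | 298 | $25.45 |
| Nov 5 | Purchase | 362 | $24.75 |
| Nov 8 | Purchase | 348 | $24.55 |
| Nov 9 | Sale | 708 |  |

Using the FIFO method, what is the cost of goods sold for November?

COGS = $16,732.25

Nov 9, 708 sold [FIFO — oldest first]: 253 @ $20.80 + 298 @ $25.45 + 157 @ $24.75 = $16,732.25
Ending inventory: 205 @ $24.75 + 348 @ $24.55 = $13,617.15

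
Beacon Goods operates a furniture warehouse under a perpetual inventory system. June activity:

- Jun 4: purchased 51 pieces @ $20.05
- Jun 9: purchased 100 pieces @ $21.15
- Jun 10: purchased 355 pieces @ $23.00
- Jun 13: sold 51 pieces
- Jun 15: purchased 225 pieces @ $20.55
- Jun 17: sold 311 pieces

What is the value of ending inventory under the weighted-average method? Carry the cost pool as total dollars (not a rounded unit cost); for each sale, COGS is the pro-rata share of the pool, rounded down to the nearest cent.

After Jun 4: 51 on hand, pool $1,022.55 (≈ $20.0500 each)
After Jun 9: 151 on hand, pool $3,137.55 (≈ $20.7785 each)
After Jun 10: 506 on hand, pool $11,302.55 (≈ $22.3371 each)
Jun 13, sell 51: 51/506 × $11,302.55 → $1,139.18
After Jun 15: 680 on hand, pool $14,787.12 (≈ $21.7458 each)
Jun 17, sell 311: 311/680 × $14,787.12 → $6,762.93
Total COGS = $1,139.18 + $6,762.93 = $7,902.11
Ending inventory (cost pool remaining) = $8,024.19
Check: goods available $15,926.30 = COGS $7,902.11 + ending $8,024.19

Ending inventory = $8,024.19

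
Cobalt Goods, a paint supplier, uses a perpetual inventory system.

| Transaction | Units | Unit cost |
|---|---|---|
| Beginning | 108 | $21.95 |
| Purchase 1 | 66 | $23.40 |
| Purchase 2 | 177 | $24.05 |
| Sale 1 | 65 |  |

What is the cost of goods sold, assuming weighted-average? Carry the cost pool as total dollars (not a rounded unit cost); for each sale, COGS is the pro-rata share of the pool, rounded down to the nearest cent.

COGS = $1,513.30

After Beginning: 108 on hand, pool $2,370.60 (≈ $21.9500 each)
After Purchase 1: 174 on hand, pool $3,915.00 (≈ $22.5000 each)
After Purchase 2: 351 on hand, pool $8,171.85 (≈ $23.2816 each)
Sale 1, sell 65: 65/351 × $8,171.85 → $1,513.30
Ending inventory (cost pool remaining) = $6,658.55
Check: goods available $8,171.85 = COGS $1,513.30 + ending $6,658.55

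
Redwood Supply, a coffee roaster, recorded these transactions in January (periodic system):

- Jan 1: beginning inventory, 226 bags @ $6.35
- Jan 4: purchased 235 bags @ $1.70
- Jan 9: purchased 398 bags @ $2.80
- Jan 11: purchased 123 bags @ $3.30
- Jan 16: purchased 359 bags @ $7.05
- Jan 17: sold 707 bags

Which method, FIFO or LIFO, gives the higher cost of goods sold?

LIFO

FIFO COGS: 226 @ $6.35 + 235 @ $1.70 + 246 @ $2.80 = $2,523.40
LIFO COGS: 359 @ $7.05 + 123 @ $3.30 + 225 @ $2.80 = $3,566.85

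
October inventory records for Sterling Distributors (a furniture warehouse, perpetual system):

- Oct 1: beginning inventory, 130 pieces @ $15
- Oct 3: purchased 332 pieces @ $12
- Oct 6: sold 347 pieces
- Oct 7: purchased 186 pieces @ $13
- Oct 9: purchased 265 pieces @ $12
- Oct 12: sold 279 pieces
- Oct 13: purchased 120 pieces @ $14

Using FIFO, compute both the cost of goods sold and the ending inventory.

COGS = $8,066; ending inventory = $5,146

Oct 6, 347 sold [FIFO — oldest first]: 130 @ $15 + 217 @ $12 = $4,554
Oct 12, 279 sold [FIFO — oldest first]: 115 @ $12 + 164 @ $13 = $3,512
Total COGS = $4,554 + $3,512 = $8,066
Ending inventory: 22 @ $13 + 265 @ $12 + 120 @ $14 = $5,146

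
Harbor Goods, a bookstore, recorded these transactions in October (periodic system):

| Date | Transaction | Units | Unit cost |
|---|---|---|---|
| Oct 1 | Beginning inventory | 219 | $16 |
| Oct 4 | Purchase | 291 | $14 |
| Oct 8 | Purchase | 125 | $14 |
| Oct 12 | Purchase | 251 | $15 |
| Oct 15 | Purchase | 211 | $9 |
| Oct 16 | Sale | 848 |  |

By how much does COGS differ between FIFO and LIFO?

FIFO COGS: 219 @ $16 + 291 @ $14 + 125 @ $14 + 213 @ $15 = $12,523
LIFO COGS: 211 @ $9 + 251 @ $15 + 125 @ $14 + 261 @ $14 = $11,068
Difference = |$12,523 − $11,068| = $1,455

$1,455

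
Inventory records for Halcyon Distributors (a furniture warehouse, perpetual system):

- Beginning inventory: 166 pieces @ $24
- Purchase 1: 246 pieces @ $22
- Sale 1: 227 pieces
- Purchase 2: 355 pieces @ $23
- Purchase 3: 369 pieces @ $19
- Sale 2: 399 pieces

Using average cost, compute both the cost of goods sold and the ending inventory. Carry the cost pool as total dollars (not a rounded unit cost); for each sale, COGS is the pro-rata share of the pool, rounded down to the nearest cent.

COGS = $13,690.27; ending inventory = $10,881.73

After Beginning: 166 on hand, pool $3,984.00 (≈ $24.0000 each)
After Purchase 1: 412 on hand, pool $9,396.00 (≈ $22.8058 each)
Sale 1, sell 227: 227/412 × $9,396.00 → $5,176.92
After Purchase 2: 540 on hand, pool $12,384.08 (≈ $22.9335 each)
After Purchase 3: 909 on hand, pool $19,395.08 (≈ $21.3367 each)
Sale 2, sell 399: 399/909 × $19,395.08 → $8,513.35
Total COGS = $5,176.92 + $8,513.35 = $13,690.27
Ending inventory (cost pool remaining) = $10,881.73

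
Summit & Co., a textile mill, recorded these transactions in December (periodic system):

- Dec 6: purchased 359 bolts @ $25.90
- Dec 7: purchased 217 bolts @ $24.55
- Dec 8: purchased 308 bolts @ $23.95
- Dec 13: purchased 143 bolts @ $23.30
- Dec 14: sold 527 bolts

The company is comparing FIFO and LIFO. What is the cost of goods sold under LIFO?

COGS = $12,574.30

FIFO COGS: 359 @ $25.90 + 168 @ $24.55 = $13,422.50
LIFO COGS: 143 @ $23.30 + 308 @ $23.95 + 76 @ $24.55 = $12,574.30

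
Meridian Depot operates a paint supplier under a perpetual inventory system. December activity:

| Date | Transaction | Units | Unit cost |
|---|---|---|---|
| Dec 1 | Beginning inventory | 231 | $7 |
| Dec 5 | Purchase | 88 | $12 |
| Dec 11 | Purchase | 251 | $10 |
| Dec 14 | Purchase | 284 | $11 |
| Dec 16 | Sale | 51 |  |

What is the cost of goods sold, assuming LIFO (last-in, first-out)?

Dec 16, 51 sold [LIFO — newest first]: 51 @ $11 = $561
Ending inventory: 231 @ $7 + 88 @ $12 + 251 @ $10 + 233 @ $11 = $7,746

COGS = $561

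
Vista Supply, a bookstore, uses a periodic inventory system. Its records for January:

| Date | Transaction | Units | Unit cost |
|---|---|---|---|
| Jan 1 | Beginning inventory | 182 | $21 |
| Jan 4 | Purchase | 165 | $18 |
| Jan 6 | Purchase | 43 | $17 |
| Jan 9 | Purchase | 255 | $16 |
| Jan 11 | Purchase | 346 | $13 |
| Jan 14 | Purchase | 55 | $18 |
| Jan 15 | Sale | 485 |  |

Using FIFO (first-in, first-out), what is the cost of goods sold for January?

COGS = $9,043

Jan 15, 485 sold [FIFO — oldest first]: 182 @ $21 + 165 @ $18 + 43 @ $17 + 95 @ $16 = $9,043
Ending inventory: 160 @ $16 + 346 @ $13 + 55 @ $18 = $8,048
Check: goods available $17,091 = COGS $9,043 + ending $8,048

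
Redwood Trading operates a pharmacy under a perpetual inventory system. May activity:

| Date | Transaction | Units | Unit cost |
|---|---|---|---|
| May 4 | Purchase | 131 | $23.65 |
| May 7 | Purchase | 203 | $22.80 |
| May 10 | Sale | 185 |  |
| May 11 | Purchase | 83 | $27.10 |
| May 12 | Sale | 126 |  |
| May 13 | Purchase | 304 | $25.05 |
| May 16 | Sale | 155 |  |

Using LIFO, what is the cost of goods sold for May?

May 10, 185 sold [LIFO — newest first]: 185 @ $22.80 = $4,218.00
May 12, 126 sold [LIFO — newest first]: 83 @ $27.10 + 18 @ $22.80 + 25 @ $23.65 = $3,250.95
May 16, 155 sold [LIFO — newest first]: 155 @ $25.05 = $3,882.75
Total COGS = $4,218.00 + $3,250.95 + $3,882.75 = $11,351.70
Ending inventory: 106 @ $23.65 + 149 @ $25.05 = $6,239.35

COGS = $11,351.70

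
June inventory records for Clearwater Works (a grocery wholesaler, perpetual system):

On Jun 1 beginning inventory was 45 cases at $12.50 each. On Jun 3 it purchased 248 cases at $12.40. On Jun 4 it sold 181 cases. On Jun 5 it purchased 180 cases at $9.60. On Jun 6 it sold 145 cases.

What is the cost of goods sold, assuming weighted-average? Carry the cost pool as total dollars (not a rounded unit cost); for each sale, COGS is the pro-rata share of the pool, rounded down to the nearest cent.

After Jun 1: 45 on hand, pool $562.50 (≈ $12.5000 each)
After Jun 3: 293 on hand, pool $3,637.70 (≈ $12.4154 each)
Jun 4, sell 181: 181/293 × $3,637.70 → $2,247.17
After Jun 5: 292 on hand, pool $3,118.53 (≈ $10.6799 each)
Jun 6, sell 145: 145/292 × $3,118.53 → $1,548.58
Total COGS = $2,247.17 + $1,548.58 = $3,795.75
Ending inventory (cost pool remaining) = $1,569.95

COGS = $3,795.75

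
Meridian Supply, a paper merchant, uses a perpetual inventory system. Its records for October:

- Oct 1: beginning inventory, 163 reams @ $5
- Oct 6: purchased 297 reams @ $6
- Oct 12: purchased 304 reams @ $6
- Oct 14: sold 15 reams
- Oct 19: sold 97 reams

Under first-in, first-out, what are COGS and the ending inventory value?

COGS = $560; ending inventory = $3,861

Oct 14, 15 sold [FIFO — oldest first]: 15 @ $5 = $75
Oct 19, 97 sold [FIFO — oldest first]: 97 @ $5 = $485
Total COGS = $75 + $485 = $560
Ending inventory: 51 @ $5 + 297 @ $6 + 304 @ $6 = $3,861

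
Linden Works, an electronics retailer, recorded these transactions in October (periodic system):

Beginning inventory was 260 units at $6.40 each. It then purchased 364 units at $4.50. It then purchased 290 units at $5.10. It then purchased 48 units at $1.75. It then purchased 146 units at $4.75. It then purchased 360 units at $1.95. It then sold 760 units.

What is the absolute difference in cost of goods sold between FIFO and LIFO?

$1,465.50

FIFO COGS: 260 @ $6.40 + 364 @ $4.50 + 136 @ $5.10 = $3,995.60
LIFO COGS: 360 @ $1.95 + 146 @ $4.75 + 48 @ $1.75 + 206 @ $5.10 = $2,530.10
Difference = |$3,995.60 − $2,530.10| = $1,465.50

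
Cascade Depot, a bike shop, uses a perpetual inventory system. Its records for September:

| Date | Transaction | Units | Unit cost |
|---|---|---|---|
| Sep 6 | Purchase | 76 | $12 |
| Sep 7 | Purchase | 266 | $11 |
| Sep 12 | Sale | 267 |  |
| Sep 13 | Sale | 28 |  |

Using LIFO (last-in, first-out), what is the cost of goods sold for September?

Sep 12, 267 sold [LIFO — newest first]: 266 @ $11 + 1 @ $12 = $2,938
Sep 13, 28 sold [LIFO — newest first]: 28 @ $12 = $336
Total COGS = $2,938 + $336 = $3,274
Ending inventory: 47 @ $12 = $564
Check: goods available $3,838 = COGS $3,274 + ending $564

COGS = $3,274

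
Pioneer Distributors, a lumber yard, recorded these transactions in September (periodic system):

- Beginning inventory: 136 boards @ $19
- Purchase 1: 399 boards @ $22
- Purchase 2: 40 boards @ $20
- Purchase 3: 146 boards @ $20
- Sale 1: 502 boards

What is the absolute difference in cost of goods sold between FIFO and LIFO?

$36

FIFO COGS: 136 @ $19 + 366 @ $22 = $10,636
LIFO COGS: 146 @ $20 + 40 @ $20 + 316 @ $22 = $10,672
Difference = |$10,636 − $10,672| = $36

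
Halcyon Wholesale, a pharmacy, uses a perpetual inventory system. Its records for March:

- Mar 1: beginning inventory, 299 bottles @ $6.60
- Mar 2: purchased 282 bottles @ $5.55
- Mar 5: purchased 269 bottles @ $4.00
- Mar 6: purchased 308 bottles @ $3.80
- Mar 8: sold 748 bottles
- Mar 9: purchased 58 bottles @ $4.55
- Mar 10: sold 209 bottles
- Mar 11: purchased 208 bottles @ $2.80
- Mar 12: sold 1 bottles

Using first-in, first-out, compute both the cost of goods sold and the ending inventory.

Mar 8, 748 sold [FIFO — oldest first]: 299 @ $6.60 + 282 @ $5.55 + 167 @ $4.00 = $4,206.50
Mar 10, 209 sold [FIFO — oldest first]: 102 @ $4.00 + 107 @ $3.80 = $814.60
Mar 12, 1 sold [FIFO — oldest first]: 1 @ $3.80 = $3.80
Total COGS = $4,206.50 + $814.60 + $3.80 = $5,024.90
Ending inventory: 200 @ $3.80 + 58 @ $4.55 + 208 @ $2.80 = $1,606.30

COGS = $5,024.90; ending inventory = $1,606.30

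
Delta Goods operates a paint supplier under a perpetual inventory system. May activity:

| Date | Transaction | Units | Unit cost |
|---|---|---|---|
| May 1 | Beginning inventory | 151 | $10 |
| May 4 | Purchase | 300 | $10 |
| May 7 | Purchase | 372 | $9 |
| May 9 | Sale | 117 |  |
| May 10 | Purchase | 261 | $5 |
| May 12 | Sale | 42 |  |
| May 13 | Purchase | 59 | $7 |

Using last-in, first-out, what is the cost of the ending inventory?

May 9, 117 sold [LIFO — newest first]: 117 @ $9 = $1,053
May 12, 42 sold [LIFO — newest first]: 42 @ $5 = $210
Total COGS = $1,053 + $210 = $1,263
Ending inventory: 151 @ $10 + 300 @ $10 + 255 @ $9 + 219 @ $5 + 59 @ $7 = $8,313
Check: goods available $9,576 = COGS $1,263 + ending $8,313

Ending inventory = $8,313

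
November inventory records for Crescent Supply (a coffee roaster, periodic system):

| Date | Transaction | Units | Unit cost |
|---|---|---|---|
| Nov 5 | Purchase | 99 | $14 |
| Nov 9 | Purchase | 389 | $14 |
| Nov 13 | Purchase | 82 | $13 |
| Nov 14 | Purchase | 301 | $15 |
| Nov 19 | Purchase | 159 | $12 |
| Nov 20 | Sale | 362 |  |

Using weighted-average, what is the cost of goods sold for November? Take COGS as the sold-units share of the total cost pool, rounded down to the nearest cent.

COGS = $5,033.20

Nov 20, sell 362: 362/1030 × $14,321.00 → $5,033.20
Ending inventory (cost pool remaining) = $9,287.80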